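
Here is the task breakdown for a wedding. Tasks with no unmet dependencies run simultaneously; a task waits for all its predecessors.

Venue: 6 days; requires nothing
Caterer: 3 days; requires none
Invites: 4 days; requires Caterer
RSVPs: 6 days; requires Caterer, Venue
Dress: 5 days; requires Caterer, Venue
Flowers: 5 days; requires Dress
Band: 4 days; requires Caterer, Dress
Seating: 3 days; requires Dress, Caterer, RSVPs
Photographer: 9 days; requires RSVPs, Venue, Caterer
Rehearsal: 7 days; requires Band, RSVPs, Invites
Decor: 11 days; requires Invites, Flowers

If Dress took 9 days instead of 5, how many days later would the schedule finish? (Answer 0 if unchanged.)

4

The binding path is Venue→Dress→Flowers→Decor = 6+5+5+11 = 27; finish at 27 days.
Dress is on the critical path; changing it to 9 makes that path 31 days.
That remains the longest chain; total 31 days.
Change in finish: 31 − 27 = +4 days.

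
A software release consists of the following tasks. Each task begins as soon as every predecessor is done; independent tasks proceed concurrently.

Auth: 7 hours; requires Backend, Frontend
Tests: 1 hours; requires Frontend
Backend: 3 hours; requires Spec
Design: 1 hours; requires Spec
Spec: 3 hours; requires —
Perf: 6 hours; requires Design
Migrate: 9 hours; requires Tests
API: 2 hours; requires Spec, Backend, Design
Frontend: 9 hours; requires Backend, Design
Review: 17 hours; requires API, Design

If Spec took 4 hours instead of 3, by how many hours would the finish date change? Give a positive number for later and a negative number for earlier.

1

Actual critical path: Spec→Backend→Frontend→Tests→Migrate = 3+3+9+1+9 = 25 ⇒ 25 hours.
Since Spec is critical, the +1 change carries straight to that chain (now 26 hours).
That remains the longest chain; total 26 hours.
Change in finish: 26 − 25 = +1 hours.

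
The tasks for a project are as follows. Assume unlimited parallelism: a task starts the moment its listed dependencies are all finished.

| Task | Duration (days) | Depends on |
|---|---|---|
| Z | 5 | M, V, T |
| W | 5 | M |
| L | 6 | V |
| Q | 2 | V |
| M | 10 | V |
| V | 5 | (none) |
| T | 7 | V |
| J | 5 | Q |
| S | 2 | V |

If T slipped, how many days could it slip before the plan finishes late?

V→M→Z = 5+10+5 = 20 sets the makespan at 20 days.
T finishes as early as 12 and must finish by 15.
So T can slip 15 − 12 = 3 days.

3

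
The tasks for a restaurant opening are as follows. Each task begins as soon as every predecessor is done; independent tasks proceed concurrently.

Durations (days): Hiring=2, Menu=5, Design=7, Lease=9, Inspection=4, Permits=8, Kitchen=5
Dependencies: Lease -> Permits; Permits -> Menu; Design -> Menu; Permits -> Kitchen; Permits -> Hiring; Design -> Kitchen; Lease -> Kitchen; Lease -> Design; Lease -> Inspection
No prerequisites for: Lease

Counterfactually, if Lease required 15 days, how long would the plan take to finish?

As given, the longest chain is Lease→Permits→Kitchen = 9+8+5 = 22, so the finish is 22 days.
Since Lease is critical, the +6 change carries straight to that chain (now 28 days).
That remains the longest chain; total 28 days.

28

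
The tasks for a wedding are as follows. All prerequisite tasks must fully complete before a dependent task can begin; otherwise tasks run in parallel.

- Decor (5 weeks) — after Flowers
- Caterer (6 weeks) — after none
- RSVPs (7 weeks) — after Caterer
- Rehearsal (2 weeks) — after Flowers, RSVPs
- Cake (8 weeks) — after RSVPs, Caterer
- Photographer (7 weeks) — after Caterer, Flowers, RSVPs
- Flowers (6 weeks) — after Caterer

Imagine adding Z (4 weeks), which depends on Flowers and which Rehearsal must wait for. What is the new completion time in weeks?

Originally the schedule takes 21 weeks.
With Z inserted, Rehearsal now waits for max(Flowers, RSVPs, Z).
New critical path: Caterer→RSVPs→Cake = 6+7+8 = 21 ⇒ 21 weeks.

21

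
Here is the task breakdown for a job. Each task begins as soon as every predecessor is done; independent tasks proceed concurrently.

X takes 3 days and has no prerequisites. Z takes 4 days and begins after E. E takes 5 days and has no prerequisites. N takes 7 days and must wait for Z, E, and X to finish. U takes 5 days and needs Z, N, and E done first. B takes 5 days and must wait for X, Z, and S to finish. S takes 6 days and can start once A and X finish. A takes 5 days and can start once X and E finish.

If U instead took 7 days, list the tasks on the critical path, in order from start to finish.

As given, the longest chain is E→Z→N→U = 5+4+7+5 = 21, so the finish is 21 days.
U is on the critical path; changing it to 7 makes that path 23 days.
No other chain overtakes it, so the finish is 23 days.

E, Z, N, U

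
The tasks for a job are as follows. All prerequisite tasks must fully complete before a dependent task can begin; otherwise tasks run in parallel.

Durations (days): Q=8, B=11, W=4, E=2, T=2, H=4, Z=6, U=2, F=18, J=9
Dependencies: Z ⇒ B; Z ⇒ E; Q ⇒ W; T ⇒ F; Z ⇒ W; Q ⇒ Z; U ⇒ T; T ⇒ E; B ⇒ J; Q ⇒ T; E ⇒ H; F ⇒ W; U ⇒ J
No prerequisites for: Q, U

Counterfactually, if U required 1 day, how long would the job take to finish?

34

Critical path before the change: Q→Z→B→J = 8+6+11+9 = 34 giving 34 days.
U has 8 days of float (longest path through it is 26).
That remains the longest chain; total 34 days.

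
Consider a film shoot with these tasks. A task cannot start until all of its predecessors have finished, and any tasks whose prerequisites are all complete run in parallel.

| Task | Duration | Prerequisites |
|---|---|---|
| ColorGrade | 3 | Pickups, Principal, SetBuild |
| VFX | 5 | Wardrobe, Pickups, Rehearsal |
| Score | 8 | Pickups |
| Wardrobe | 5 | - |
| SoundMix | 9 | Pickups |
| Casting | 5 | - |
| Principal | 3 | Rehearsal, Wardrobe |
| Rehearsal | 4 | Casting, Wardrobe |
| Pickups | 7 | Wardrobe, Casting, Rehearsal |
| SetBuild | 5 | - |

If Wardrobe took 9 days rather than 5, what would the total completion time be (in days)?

The binding path is Wardrobe→Rehearsal→Pickups→SoundMix = 5+4+7+9 = 25; finish at 25 days.
Wardrobe is on the critical path; changing it to 9 makes that path 29 days.
That remains the longest chain; total 29 days.

29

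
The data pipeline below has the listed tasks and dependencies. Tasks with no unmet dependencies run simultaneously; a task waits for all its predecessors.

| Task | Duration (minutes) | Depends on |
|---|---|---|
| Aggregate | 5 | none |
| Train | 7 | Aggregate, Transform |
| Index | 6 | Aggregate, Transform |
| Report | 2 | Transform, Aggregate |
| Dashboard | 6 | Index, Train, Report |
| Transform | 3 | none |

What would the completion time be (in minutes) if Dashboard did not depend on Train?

With the dependency in place, Aggregate→Train→Dashboard = 5+7+6 = 18 sets the finish at 18 minutes.
Without Train→Dashboard, Dashboard's earliest start moves from 12 to 11.
New critical path: Aggregate→Index→Dashboard = 5+6+6 = 17 ⇒ 17 minutes.

17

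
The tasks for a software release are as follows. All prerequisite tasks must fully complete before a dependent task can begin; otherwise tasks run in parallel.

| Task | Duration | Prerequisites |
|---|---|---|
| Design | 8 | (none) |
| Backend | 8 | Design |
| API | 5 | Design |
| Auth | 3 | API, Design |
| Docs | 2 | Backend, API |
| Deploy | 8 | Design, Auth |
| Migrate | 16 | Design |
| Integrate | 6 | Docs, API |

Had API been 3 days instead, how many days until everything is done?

24

Baseline: Design→API→Auth→Deploy = 8+5+3+8 = 24 → 24 days.
API lies on that path, so at 3 days the path becomes 22 days.
New critical path: Design→Backend→Docs→Integrate = 8+8+2+6 = 24 ⇒ 24 days.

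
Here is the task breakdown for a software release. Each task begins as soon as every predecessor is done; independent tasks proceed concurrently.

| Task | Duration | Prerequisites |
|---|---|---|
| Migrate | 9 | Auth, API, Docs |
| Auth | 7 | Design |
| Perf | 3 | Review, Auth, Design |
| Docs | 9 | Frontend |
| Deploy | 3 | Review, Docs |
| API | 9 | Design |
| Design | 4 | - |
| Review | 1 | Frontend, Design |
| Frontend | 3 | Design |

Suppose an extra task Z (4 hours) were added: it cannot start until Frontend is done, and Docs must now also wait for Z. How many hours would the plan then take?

29

Originally the plan takes 25 hours.
With Z inserted, Docs now waits for max(Frontend, Z).
New critical path: Design→Frontend→Z→Docs→Migrate = 4+3+4+9+9 = 29 ⇒ 29 hours.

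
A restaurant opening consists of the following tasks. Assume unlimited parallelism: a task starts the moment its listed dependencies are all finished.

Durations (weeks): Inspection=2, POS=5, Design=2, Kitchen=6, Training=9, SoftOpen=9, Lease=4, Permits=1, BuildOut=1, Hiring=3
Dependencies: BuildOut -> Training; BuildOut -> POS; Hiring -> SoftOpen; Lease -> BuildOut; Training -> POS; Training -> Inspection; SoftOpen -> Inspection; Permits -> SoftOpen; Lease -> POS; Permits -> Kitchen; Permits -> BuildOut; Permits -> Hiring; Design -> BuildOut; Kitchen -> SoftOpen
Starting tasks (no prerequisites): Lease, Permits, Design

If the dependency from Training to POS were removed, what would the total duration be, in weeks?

18

Original critical path: Lease→BuildOut→Training→POS = 4+1+9+5 = 19 ⇒ 19 weeks.
Without Training→POS, POS's earliest start moves from 14 to 5.
The longest chain is now Permits→Kitchen→SoftOpen→Inspection = 1+6+9+2 = 18, so the job takes 18 weeks.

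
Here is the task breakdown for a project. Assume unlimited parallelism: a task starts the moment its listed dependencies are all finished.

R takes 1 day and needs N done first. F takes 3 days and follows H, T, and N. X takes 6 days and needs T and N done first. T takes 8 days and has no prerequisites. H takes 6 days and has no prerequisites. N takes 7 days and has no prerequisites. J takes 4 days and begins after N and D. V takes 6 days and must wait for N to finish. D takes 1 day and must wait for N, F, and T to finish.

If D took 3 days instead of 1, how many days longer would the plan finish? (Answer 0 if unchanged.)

The binding path is T→F→D→J = 8+3+1+4 = 16; finish at 16 days.
Since D is critical, the +2 change carries straight to that chain (now 18 days).
That remains the longest chain; total 18 days.
Change in finish: 18 − 16 = +2 days.

2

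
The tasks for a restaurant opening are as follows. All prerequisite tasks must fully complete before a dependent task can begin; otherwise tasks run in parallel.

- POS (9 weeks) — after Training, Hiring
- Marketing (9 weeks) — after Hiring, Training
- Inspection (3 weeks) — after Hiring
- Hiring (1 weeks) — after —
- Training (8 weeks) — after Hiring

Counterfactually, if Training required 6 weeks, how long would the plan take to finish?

16

As given, the longest chain is Hiring→Training→POS = 1+8+9 = 18, so the finish is 18 weeks.
Training is on the critical path; changing it to 6 makes that path 16 weeks.
The critical path is still Hiring→Training→POS; finish is now 16 weeks.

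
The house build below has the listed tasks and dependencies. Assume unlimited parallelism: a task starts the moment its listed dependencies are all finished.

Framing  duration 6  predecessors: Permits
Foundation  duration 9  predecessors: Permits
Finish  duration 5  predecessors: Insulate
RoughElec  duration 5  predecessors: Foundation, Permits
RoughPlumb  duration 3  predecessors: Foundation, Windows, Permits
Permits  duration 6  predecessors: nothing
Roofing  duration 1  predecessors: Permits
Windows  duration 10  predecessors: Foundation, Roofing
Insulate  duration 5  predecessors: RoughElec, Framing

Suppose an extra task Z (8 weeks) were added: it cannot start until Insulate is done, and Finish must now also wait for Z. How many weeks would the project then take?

38

Originally the project takes 30 weeks.
With Z inserted, Finish now waits for max(Insulate, Z).
New critical path: Permits→Foundation→RoughElec→Insulate→Z→Finish = 6+9+5+5+8+5 = 38 ⇒ 38 weeks.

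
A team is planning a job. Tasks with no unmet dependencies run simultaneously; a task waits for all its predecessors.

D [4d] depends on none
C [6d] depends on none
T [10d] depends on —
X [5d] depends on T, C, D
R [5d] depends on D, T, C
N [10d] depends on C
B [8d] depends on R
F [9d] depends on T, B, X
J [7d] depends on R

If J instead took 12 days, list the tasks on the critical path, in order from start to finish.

T, R, B, F

As given, the longest chain is T→R→B→F = 10+5+8+9 = 32, so the finish is 32 days.
J has 10 days of float (longest path through it is 22).
The critical path is still T→R→B→F; finish is now 32 days.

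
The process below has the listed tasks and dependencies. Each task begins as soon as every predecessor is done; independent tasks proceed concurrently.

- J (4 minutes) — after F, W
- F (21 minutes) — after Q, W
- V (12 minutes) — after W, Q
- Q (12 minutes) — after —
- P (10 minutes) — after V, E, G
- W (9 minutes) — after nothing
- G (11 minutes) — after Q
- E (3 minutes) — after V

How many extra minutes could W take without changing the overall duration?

3

The longest chain is Q→F→J = 12+21+4 = 37; overall finish 37 minutes.
Longest path through W: 34 minutes (earliest finish 9, latest finish 12).
So W can slip 12 − 9 = 3 minutes.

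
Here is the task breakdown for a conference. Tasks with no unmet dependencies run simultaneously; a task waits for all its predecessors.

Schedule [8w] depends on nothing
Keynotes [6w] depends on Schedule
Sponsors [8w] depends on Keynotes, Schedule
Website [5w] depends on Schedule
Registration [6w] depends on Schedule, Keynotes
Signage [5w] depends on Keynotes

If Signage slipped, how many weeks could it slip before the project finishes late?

3

The longest chain is Schedule→Keynotes→Sponsors = 8+6+8 = 22; overall finish 22 weeks.
Longest path through Signage: 19 weeks (earliest finish 19, latest finish 22).
So Signage can slip 22 − 19 = 3 weeks.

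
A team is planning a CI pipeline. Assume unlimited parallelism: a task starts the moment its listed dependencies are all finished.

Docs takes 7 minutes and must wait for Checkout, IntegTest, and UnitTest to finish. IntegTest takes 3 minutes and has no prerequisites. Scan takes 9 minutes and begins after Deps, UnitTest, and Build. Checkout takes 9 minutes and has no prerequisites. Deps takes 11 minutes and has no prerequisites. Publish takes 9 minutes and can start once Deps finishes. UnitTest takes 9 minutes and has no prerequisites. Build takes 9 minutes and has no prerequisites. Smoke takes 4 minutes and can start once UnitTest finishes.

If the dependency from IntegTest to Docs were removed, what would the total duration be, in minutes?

20

Original critical path: Deps→Scan = 11+9 = 20 ⇒ 20 minutes.
Dropping IntegTest→Docs doesn't change Docs's earliest start (9); another predecessor still binds.
After: Deps→Scan = 11+9 = 20 → 20 minutes.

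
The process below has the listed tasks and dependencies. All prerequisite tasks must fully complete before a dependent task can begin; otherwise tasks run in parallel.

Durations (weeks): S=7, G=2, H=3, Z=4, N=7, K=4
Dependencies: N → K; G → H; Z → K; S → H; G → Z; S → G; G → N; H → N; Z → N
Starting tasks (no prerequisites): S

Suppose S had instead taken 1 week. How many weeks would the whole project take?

18

As given, the longest chain is S→G→Z→N→K = 7+2+4+7+4 = 24, so the finish is 24 weeks.
S is on the critical path; changing it to 1 makes that path 18 weeks.
That remains the longest chain; total 18 weeks.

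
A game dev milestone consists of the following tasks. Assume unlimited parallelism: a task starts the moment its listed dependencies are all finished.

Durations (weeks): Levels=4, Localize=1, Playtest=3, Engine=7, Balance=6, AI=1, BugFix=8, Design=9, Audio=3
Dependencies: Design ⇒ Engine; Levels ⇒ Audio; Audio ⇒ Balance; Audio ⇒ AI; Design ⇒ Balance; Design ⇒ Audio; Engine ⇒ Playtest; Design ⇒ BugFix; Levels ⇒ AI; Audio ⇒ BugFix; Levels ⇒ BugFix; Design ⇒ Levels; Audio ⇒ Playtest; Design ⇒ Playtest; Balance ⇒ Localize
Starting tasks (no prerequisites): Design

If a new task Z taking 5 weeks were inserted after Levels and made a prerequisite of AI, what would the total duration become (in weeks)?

Originally the job takes 24 weeks.
With Z inserted, AI now waits for max(Levels, Audio, Z).
New critical path: Design→Levels→Audio→BugFix = 9+4+3+8 = 24 ⇒ 24 weeks.

24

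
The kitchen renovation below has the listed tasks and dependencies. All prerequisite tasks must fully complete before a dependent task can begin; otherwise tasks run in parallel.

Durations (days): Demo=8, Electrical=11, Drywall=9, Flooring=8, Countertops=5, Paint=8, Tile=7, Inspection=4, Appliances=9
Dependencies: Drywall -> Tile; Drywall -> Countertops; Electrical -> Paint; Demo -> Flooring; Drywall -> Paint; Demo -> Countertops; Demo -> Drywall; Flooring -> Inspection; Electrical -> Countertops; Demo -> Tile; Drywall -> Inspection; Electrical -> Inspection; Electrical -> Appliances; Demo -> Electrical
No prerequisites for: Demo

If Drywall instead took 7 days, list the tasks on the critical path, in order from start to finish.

Demo, Electrical, Appliances

As given, the longest chain is Demo→Electrical→Appliances = 8+11+9 = 28, so the finish is 28 days.
Drywall has 3 days of float (longest path through it is 25).
No other chain overtakes it, so the finish is 28 days.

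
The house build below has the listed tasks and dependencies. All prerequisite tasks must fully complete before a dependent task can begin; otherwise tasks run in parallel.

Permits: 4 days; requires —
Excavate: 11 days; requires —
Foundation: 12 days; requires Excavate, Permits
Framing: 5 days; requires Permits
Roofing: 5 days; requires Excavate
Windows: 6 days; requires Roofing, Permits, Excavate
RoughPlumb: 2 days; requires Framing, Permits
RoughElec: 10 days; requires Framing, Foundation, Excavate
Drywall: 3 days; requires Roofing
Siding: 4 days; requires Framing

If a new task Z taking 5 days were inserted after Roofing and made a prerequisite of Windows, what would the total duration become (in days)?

33

Originally the project takes 33 days.
With Z inserted, Windows now waits for max(Roofing, Permits, Excavate, Z).
New critical path: Excavate→Foundation→RoughElec = 11+12+10 = 33 ⇒ 33 days.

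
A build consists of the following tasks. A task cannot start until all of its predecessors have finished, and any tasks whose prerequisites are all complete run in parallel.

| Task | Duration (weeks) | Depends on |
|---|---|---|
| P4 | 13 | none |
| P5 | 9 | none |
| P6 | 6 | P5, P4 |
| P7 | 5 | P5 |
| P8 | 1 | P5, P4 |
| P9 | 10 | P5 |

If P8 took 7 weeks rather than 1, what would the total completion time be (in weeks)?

The binding path is P4→P6 = 13+6 = 19; finish at 19 weeks.
P8 has 5 weeks of float (longest path through it is 14).
The binding chain switches to P4→P8 = 13+7 = 20; finish 20 weeks.

20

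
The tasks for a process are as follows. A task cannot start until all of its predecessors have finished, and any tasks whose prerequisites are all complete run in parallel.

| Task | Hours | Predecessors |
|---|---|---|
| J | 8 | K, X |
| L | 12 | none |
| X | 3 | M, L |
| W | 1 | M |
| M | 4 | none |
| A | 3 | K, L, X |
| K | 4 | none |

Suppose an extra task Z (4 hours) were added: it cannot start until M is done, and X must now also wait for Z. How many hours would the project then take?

23

Originally the project takes 23 hours.
With Z inserted, X now waits for max(M, L, Z).
New critical path: L→X→J = 12+3+8 = 23 ⇒ 23 hours.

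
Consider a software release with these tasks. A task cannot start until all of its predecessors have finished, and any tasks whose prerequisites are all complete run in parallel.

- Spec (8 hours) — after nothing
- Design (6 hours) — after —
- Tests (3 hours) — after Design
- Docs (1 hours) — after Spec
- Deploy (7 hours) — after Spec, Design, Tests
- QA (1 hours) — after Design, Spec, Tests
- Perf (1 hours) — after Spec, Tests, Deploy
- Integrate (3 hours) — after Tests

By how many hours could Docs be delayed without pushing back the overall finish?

8

The longest chain is Design→Tests→Deploy→Perf = 6+3+7+1 = 17; overall finish 17 hours.
The longest chain containing Docs totals 9 hours.
Slack of Docs = 16 − 8 = 8 hours.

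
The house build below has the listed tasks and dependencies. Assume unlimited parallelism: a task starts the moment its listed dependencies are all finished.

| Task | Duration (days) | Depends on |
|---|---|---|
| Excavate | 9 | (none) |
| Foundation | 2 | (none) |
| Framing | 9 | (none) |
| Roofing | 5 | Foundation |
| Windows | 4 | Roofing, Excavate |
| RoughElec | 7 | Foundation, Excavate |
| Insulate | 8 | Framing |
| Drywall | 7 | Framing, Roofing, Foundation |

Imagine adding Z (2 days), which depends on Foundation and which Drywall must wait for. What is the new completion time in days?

17

Originally the plan takes 17 days.
With Z inserted, Drywall now waits for max(Framing, Roofing, Foundation, Z).
New critical path: Framing→Insulate = 9+8 = 17 ⇒ 17 days.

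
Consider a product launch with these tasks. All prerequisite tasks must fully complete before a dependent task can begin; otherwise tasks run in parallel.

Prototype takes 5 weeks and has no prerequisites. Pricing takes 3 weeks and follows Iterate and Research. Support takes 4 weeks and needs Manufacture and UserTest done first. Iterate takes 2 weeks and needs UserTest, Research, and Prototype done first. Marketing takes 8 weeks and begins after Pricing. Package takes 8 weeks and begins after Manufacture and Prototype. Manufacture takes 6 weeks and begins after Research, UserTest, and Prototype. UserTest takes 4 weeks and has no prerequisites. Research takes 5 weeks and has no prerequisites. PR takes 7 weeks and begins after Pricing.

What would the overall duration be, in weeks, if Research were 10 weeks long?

24

Actual critical path: Research→Manufacture→Package = 5+6+8 = 19 ⇒ 19 weeks.
Research is on the critical path; changing it to 10 makes that path 24 weeks.
That remains the longest chain; total 24 weeks.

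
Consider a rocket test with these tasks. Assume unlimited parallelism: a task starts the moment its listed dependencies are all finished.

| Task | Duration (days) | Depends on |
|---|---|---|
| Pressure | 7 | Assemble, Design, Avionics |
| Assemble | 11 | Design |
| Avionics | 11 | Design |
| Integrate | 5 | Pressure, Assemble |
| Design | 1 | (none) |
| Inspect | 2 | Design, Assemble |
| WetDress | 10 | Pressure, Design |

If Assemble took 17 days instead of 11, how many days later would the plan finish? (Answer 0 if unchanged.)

Actual critical path: Design→Assemble→Pressure→WetDress = 1+11+7+10 = 29 ⇒ 29 days.
Assemble is on the critical path; changing it to 17 makes that path 35 days.
The critical path is still Design→Assemble→Pressure→WetDress; finish is now 35 days.
Change in finish: 35 − 29 = +6 days.

6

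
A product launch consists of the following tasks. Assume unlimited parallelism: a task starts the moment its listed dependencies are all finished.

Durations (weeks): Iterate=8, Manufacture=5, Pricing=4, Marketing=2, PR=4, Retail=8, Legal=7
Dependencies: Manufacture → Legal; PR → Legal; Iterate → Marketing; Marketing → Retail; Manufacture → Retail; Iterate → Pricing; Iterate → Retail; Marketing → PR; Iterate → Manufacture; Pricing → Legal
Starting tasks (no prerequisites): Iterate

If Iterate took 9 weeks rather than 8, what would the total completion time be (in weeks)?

22

Actual critical path: Iterate→Manufacture→Retail = 8+5+8 = 21 ⇒ 21 weeks.
Iterate lies on that path, so at 9 weeks the path becomes 22 weeks.
That remains the longest chain; total 22 weeks.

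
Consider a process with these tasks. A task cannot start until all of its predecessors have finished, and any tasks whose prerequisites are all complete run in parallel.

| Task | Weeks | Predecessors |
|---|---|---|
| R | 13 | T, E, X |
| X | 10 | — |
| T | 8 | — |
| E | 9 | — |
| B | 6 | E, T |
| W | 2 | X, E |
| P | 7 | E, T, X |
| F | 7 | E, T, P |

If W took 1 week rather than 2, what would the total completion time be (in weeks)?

The binding path is X→P→F = 10+7+7 = 24; finish at 24 weeks.
W is off the critical path — its longest chain is 12 weeks, giving 12 of slack.
The critical path is still X→P→F; finish is now 24 weeks.

24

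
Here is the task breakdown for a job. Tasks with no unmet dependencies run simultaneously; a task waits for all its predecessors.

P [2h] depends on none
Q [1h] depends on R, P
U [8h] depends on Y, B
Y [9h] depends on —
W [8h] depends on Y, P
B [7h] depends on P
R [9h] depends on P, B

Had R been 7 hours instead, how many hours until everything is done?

17

Actual critical path: P→B→R→Q = 2+7+9+1 = 19 ⇒ 19 hours.
R is on the critical path; changing it to 7 makes that path 17 hours.
That remains the longest chain; total 17 hours.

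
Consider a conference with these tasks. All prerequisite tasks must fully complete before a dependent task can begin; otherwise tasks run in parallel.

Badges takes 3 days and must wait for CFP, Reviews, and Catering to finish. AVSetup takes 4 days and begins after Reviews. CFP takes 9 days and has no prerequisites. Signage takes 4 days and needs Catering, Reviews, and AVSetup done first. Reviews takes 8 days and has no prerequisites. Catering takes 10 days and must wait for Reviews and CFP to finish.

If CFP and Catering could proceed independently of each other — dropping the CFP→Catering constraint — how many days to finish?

22

With the dependency in place, CFP→Catering→Signage = 9+10+4 = 23 sets the finish at 23 days.
Without CFP→Catering, Catering's earliest start moves from 9 to 8.
After: Reviews→Catering→Signage = 8+10+4 = 22 → 22 days.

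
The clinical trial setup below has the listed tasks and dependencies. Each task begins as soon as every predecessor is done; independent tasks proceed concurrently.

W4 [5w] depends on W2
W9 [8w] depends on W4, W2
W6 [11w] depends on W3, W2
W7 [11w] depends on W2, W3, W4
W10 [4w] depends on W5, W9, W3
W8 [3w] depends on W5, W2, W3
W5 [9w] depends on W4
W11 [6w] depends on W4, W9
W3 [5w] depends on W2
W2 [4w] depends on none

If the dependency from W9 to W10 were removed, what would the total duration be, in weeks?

23

With the dependency in place, W2→W4→W9→W11 = 4+5+8+6 = 23 sets the finish at 23 weeks.
Dropping W9→W10 doesn't change W10's earliest start (18); another predecessor still binds.
After: W2→W4→W9→W11 = 4+5+8+6 = 23 → 23 weeks.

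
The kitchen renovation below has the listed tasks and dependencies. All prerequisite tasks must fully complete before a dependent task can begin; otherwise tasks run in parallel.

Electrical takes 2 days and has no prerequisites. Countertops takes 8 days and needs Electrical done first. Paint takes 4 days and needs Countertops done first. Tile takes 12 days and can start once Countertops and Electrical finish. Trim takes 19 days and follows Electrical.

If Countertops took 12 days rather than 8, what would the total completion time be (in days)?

As given, the longest chain is Electrical→Countertops→Tile = 2+8+12 = 22, so the finish is 22 days.
Countertops is on the critical path; changing it to 12 makes that path 26 days.
No other chain overtakes it, so the finish is 26 days.

26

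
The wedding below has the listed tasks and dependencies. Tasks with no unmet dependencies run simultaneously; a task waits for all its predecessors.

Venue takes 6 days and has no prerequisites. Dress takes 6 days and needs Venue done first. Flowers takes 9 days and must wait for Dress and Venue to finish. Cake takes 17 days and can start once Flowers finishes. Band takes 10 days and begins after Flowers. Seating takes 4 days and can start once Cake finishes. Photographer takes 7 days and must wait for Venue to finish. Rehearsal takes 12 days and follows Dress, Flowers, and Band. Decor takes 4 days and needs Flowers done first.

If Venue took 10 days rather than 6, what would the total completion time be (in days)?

47

Critical path before the change: Venue→Dress→Flowers→Band→Rehearsal = 6+6+9+10+12 = 43 giving 43 days.
Venue lies on that path, so at 10 days the path becomes 47 days.
That remains the longest chain; total 47 days.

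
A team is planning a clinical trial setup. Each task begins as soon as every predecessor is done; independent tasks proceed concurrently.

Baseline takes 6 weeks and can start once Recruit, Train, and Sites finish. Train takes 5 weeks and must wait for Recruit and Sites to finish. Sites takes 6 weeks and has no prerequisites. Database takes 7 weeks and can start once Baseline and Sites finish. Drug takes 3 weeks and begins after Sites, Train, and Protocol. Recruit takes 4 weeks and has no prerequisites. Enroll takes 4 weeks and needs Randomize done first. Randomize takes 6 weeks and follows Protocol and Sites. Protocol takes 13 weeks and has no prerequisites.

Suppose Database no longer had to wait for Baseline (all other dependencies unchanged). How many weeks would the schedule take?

With the dependency in place, Sites→Train→Baseline→Database = 6+5+6+7 = 24 sets the finish at 24 weeks.
Without Baseline→Database, Database's earliest start moves from 17 to 6.
The longest chain is now Protocol→Randomize→Enroll = 13+6+4 = 23, so the schedule takes 23 weeks.

23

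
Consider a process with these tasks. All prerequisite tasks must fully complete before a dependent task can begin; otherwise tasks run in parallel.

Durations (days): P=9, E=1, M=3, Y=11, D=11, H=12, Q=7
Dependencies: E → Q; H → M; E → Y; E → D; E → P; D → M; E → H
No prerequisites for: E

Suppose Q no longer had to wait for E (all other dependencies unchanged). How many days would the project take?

16

Original critical path: E→H→M = 1+12+3 = 16 ⇒ 16 days.
Without E→Q, Q's earliest start moves from 1 to 0.
New critical path: E→H→M = 1+12+3 = 16 ⇒ 16 days.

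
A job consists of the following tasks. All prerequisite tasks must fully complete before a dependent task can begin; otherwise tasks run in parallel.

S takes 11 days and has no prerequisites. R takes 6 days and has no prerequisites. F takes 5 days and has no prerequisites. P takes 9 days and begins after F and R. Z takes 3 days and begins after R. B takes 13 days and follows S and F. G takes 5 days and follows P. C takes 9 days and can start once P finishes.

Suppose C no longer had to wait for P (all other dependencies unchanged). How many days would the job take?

Original critical path: S→B = 11+13 = 24 ⇒ 24 days.
Without P→C, C's earliest start moves from 15 to 0.
New critical path: S→B = 11+13 = 24 ⇒ 24 days.

24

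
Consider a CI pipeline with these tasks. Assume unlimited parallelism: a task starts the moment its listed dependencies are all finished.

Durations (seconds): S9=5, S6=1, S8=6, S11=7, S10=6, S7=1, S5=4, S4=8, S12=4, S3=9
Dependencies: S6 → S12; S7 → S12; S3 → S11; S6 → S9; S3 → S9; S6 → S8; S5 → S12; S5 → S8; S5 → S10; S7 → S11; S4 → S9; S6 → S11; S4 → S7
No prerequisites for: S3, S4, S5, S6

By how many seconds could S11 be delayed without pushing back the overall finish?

0

The longest chain is S3→S11 = 9+7 = 16; overall finish 16 seconds.
S11 finishes as early as 16 and must finish by 16.
Slack of S11 = 9 − 9 = 0 seconds.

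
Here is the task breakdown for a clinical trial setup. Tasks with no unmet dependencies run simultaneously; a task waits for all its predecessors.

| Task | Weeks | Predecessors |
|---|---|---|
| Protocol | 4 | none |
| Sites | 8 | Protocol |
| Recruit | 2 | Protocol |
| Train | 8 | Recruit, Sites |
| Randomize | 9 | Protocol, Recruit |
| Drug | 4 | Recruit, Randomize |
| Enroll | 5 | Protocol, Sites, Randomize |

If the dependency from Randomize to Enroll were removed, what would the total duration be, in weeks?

20

Before: longest chain Protocol→Sites→Train = 4+8+8 = 20, finish 20.
Without Randomize→Enroll, Enroll's earliest start moves from 15 to 12.
The longest chain is now Protocol→Sites→Train = 4+8+8 = 20, so the job takes 20 weeks.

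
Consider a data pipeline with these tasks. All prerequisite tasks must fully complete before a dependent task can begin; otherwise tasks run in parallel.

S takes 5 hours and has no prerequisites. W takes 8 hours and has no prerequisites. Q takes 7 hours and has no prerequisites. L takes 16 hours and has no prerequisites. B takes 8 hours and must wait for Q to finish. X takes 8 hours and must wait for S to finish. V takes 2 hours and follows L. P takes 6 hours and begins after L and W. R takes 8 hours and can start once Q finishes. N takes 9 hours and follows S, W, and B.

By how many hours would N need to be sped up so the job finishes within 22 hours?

2

Current finish: 24 hours; target: 22.
N is on every critical path, so each hour cut from N cuts the finish by one (this holds down to a finish of 22).
Need 24 − 22 = 2 hours off N → N becomes 7 hours, finish becomes 22.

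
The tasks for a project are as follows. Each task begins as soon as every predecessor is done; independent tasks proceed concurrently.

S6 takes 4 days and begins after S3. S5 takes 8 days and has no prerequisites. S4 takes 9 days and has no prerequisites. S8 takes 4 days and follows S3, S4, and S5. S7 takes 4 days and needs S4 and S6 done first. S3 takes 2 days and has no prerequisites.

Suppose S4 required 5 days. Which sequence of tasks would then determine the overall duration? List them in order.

S5, S8

Critical path before the change: S4→S7 = 9+4 = 13 giving 13 days.
S4 lies on that path, so at 5 days the path becomes 9 days.
New critical path: S5→S8 = 8+4 = 12 ⇒ 12 days.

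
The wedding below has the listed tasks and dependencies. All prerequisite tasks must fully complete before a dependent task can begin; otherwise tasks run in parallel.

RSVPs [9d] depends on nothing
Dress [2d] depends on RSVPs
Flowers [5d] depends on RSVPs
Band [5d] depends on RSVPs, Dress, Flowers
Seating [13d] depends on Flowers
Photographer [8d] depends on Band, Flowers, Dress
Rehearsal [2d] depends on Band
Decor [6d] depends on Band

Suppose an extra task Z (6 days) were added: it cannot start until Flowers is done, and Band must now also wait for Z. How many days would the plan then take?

Originally the plan takes 27 days.
With Z inserted, Band now waits for max(RSVPs, Dress, Flowers, Z).
New critical path: RSVPs→Flowers→Z→Band→Photographer = 9+5+6+5+8 = 33 ⇒ 33 days.

33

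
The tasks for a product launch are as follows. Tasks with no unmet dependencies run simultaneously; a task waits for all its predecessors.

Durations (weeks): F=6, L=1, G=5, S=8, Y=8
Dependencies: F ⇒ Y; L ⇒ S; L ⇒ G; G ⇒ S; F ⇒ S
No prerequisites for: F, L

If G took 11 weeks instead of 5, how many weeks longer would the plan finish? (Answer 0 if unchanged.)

As given, the longest chain is L→G→S = 1+5+8 = 14, so the finish is 14 weeks.
G lies on that path, so at 11 weeks the path becomes 20 weeks.
That remains the longest chain; total 20 weeks.
Change in finish: 20 − 14 = +6 weeks.

6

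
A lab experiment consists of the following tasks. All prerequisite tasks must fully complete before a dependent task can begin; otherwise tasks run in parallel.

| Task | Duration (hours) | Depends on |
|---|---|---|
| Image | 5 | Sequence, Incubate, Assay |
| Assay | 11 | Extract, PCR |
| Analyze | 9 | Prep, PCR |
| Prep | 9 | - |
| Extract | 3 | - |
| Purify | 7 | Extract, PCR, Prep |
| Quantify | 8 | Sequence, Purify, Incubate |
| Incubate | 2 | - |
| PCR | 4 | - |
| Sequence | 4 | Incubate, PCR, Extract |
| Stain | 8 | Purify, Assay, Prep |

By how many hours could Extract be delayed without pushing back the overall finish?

Prep→Purify→Stain = 9+7+8 = 24 sets the makespan at 24 hours.
Longest path through Extract: 22 hours (earliest finish 3, latest finish 5).
Slack of Extract = 2 − 0 = 2 hours.

2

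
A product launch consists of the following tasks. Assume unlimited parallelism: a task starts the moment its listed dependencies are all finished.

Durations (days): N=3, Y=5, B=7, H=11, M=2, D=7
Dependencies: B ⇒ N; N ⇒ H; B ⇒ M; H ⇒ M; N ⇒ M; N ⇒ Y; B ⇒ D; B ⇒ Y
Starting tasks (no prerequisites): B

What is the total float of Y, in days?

B→N→H→M = 7+3+11+2 = 23 sets the makespan at 23 days.
The longest chain containing Y totals 15 days.
So Y can slip 23 − 15 = 8 days.

8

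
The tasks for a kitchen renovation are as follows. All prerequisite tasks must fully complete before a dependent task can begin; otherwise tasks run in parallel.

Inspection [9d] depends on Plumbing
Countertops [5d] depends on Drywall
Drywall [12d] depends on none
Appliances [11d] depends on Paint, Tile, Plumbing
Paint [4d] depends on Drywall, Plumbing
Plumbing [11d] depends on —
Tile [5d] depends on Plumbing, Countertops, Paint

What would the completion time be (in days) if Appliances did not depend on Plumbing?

With the dependency in place, Drywall→Countertops→Tile→Appliances = 12+5+5+11 = 33 sets the finish at 33 days.
Dropping Plumbing→Appliances doesn't change Appliances's earliest start (22); another predecessor still binds.
New critical path: Drywall→Countertops→Tile→Appliances = 12+5+5+11 = 33 ⇒ 33 days.

33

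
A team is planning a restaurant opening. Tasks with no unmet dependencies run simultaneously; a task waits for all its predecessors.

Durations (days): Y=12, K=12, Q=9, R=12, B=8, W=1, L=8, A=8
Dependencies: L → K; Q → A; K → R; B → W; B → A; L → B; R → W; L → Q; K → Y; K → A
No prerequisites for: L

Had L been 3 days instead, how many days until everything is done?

28

The binding path is L→K→R→W = 8+12+12+1 = 33; finish at 33 days.
Since L is critical, the -5 change carries straight to that chain (now 28 days).
No other chain overtakes it, so the finish is 28 days.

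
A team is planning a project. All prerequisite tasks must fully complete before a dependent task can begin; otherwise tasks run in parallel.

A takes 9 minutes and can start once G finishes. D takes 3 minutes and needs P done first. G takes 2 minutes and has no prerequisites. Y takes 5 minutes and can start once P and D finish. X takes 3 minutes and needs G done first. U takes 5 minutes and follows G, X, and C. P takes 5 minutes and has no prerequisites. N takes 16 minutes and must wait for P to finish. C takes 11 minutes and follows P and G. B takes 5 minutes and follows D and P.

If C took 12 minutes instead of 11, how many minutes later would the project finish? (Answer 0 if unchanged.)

The binding path is P→C→U = 5+11+5 = 21; finish at 21 minutes.
C is on the critical path; changing it to 12 makes that path 22 minutes.
The critical path is still P→C→U; finish is now 22 minutes.
Change in finish: 22 − 21 = +1 minutes.

1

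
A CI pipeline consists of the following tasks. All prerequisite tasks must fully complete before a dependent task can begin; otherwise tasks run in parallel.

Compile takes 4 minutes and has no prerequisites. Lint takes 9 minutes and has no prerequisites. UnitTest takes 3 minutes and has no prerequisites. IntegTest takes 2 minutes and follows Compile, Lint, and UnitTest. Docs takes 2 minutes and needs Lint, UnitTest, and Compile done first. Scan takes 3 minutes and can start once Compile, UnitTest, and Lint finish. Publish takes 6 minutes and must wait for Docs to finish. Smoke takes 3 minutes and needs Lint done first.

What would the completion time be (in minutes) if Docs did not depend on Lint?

12

Original critical path: Lint→Docs→Publish = 9+2+6 = 17 ⇒ 17 minutes.
Without Lint→Docs, Docs's earliest start moves from 9 to 4.
After: Compile→Docs→Publish = 4+2+6 = 12 → 12 minutes.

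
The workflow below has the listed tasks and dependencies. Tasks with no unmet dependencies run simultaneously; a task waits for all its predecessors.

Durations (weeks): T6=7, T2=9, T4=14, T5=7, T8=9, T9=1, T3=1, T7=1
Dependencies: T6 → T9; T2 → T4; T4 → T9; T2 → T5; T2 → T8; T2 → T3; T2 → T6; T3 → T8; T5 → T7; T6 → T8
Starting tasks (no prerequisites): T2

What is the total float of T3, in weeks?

6

The longest chain is T2→T6→T8 = 9+7+9 = 25; overall finish 25 weeks.
T3 finishes as early as 10 and must finish by 16.
Slack of T3 = 15 − 9 = 6 weeks.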